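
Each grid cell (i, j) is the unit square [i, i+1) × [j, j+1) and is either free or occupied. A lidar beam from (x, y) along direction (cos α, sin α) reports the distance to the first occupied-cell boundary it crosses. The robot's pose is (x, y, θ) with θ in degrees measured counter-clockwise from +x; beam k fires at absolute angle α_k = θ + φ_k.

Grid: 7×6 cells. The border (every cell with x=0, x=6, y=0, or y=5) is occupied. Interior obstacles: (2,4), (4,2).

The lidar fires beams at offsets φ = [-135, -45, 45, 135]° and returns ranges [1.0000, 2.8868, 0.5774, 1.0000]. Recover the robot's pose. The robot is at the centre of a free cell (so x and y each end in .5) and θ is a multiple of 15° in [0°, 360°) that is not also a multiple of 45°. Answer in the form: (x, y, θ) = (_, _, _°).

(x, y, θ) = (3.5, 1.5, 195°)

Candidates: 18 free-cell centres × 16 headings = 288 poses. Raycast each; keep the one whose scan matches to 4 dp.
  (3.5, 1.5, 60°): beam 1 = 0.5176 ≠ 1.0000 ✗
  (5.5, 3.5, 105°): beam 1 = 0.5774 ≠ 1.0000 ✗
  (1.5, 3.5, 285°): beam 1 = 0.5774 ≠ 1.0000 ✗
  (3.5, 1.5, 210°): beam 1 = 3.6235 ≠ 1.0000 ✗
  …
  (3.5, 1.5, 195°): r_1=1.0000, r_2=2.8868, r_3=0.5774, r_4=1.0000 — all match ✓
No second candidate reproduces the full scan.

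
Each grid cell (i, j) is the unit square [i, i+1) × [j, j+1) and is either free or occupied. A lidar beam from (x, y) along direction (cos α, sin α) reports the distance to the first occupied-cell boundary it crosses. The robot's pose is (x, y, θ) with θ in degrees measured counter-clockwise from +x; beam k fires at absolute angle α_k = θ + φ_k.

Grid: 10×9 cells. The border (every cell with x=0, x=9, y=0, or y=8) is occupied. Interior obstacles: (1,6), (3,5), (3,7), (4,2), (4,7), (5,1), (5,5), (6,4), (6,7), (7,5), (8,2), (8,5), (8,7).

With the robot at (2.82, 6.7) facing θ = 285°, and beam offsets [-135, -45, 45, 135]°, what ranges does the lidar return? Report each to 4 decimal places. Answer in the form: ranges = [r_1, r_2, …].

beam 1: φ=-135°, α=150°
  direction (-0.8660, 0.5000); cell (2,6); t to first gridline: x 0.9469, y 0.6000 (then +1.1547 / +2.0000)
    (2,7) via y @ 0.6000
    (1,7) via x @ 0.9469
    (0,7) via x @ 2.1016  # hit
  → r_1 = 2.1016
beam 2: φ=-45°, α=240°
  direction (-0.5000, -0.8660); cell (2,6); t to first gridline: x 1.6400, y 0.8083 (then +2.0000 / +1.1547)
    (2,5) via y @ 0.8083
    (1,5) via x @ 1.6400
    (1,4) via y @ 1.9630
    (1,3) via y @ 3.1177
    (0,3) via x @ 3.6400  # hit
  → r_2 = 3.6400
beam 3: φ=45°, α=330°
  direction (0.8660, -0.5000); cell (2,6); t to first gridline: x 0.2078, y 1.4000 (then +1.1547 / +2.0000)
    (3,6) via x @ 0.2078
    (4,6) via x @ 1.3625
    (4,5) via y @ 1.4000
    (5,5) via x @ 2.5172  # hit
  → r_3 = 2.5172
beam 4: φ=135°, α=60°
  direction (0.5000, 0.8660); cell (2,6); t to first gridline: x 0.3600, y 0.3464 (then +2.0000 / +1.1547)
    (2,7) via y @ 0.3464
    (3,7) via x @ 0.3600  # hit
  → r_4 = 0.3600

ranges = [2.1016, 3.6400, 2.5172, 0.3600]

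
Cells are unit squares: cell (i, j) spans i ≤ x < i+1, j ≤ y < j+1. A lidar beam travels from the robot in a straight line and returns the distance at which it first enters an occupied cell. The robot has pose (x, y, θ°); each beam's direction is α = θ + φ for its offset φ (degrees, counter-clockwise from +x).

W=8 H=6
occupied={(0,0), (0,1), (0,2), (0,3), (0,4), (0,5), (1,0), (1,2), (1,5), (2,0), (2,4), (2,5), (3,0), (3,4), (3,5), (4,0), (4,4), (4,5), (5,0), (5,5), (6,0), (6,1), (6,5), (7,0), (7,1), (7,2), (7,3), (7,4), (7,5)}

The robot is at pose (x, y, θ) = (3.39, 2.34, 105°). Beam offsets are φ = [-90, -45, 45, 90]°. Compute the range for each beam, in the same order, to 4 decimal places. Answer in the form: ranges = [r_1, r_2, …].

beam 1: φ=-90°, α=15°
  d=(0.9659,0.2588)  start (3,2)  tX=0.6315 tY=2.5500  stride 1/|dx|=1.0353 1/|dy|=3.8637
    cross x-line → (4,2), t=0.6315
    cross x-line → (5,2), t=1.6668
    cross y-line → (5,3), t=2.5500
    cross x-line → (6,3), t=2.7021
    cross x-line → (7,3), t=3.7373 (wall)
  → r_1 = 3.7373
beam 2: φ=-45°, α=60°
  d=(0.5000,0.8660)  start (3,2)  tX=1.2200 tY=0.7621  stride 1/|dx|=2.0000 1/|dy|=1.1547
    cross y-line → (3,3), t=0.7621
    cross x-line → (4,3), t=1.2200
    cross y-line → (4,4), t=1.9168 (wall)
  → r_2 = 1.9168
beam 3: φ=45°, α=150°
  d=(-0.8660,0.5000)  start (3,2)  tX=0.4503 tY=1.3200  stride 1/|dx|=1.1547 1/|dy|=2.0000
    cross x-line → (2,2), t=0.4503
    cross y-line → (2,3), t=1.3200
    cross x-line → (1,3), t=1.6050
    cross x-line → (0,3), t=2.7597 (wall)
  → r_3 = 2.7597
beam 4: φ=90°, α=195°
  d=(-0.9659,-0.2588)  start (3,2)  tX=0.4038 tY=1.3137  stride 1/|dx|=1.0353 1/|dy|=3.8637
    cross x-line → (2,2), t=0.4038
    cross y-line → (2,1), t=1.3137
    cross x-line → (1,1), t=1.4390
    cross x-line → (0,1), t=2.4743 (wall)
  → r_4 = 2.4743

ranges = [3.7373, 1.9168, 2.7597, 2.4743]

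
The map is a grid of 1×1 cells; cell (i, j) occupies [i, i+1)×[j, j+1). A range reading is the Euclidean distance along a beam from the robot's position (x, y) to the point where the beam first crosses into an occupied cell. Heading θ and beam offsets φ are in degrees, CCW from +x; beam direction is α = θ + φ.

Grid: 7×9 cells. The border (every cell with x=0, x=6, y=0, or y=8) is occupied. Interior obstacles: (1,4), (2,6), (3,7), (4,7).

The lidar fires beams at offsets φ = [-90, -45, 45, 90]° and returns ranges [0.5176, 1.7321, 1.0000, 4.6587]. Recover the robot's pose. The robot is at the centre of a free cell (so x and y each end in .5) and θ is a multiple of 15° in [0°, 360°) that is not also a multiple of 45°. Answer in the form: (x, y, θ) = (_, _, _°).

Enumerate (i+0.5, j+0.5, θ) over the 31 free cells and 16 admissible headings. For each, cast all 4 beams and compare to the given ranges.
  (2.5, 3.5, 285°): beam 1 = 1.5529 ≠ 0.5176 ✗
  (1.5, 6.5, 120°): beam 1 = 0.5774 ≠ 0.5176 ✗
  (5.5, 1.5, 240°): beam 1 = 5.0000 ≠ 0.5176 ✗
  …
  (2.5, 5.5, 195°): r_1=0.5176, r_2=1.7321, r_3=1.0000, r_4=4.6587 — all match ✓
No second candidate reproduces the full scan.

(x, y, θ) = (2.5, 5.5, 195°)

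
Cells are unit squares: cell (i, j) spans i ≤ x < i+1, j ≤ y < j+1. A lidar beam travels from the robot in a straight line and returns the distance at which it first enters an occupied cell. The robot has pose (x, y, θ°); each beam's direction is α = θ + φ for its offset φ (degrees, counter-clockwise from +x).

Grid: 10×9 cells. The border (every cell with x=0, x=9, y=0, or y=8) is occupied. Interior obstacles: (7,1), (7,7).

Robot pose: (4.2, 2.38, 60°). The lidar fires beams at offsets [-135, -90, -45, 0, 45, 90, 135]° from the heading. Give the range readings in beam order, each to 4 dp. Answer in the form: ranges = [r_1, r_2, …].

ranges = [1.4287, 2.7600, 4.9693, 5.6000, 5.8183, 3.6950, 3.3129]

beam 1: φ=-135°, α=285°
  d=(0.2588,-0.9659)  start (4,2)  tX=3.0910 tY=0.3934  stride 1/|dx|=3.8637 1/|dy|=1.0353
    cross y-line → (4,1), t=0.3934
    cross y-line → (4,0), t=1.4287 (wall)
  → r_1 = 1.4287
beam 2: φ=-90°, α=330°
  d=(0.8660,-0.5000)  start (4,2)  tX=0.9238 tY=0.7600  stride 1/|dx|=1.1547 1/|dy|=2.0000
    cross y-line → (4,1), t=0.7600
    cross x-line → (5,1), t=0.9238
    cross x-line → (6,1), t=2.0785
    cross y-line → (6,0), t=2.7600 (wall)
  → r_2 = 2.7600
beam 3: φ=-45°, α=15°
  d=(0.9659,0.2588)  start (4,2)  tX=0.8282 tY=2.3955  stride 1/|dx|=1.0353 1/|dy|=3.8637
    cross x-line → (5,2), t=0.8282
    cross x-line → (6,2), t=1.8635
    cross y-line → (6,3), t=2.3955
    cross x-line → (7,3), t=2.8988
    cross x-line → (8,3), t=3.9340
    cross x-line → (9,3), t=4.9693 (wall)
  → r_3 = 4.9693
beam 4: φ=0°, α=60°
  d=(0.5000,0.8660)  start (4,2)  tX=1.6000 tY=0.7159  stride 1/|dx|=2.0000 1/|dy|=1.1547
    cross y-line → (4,3), t=0.7159
    cross x-line → (5,3), t=1.6000
    cross y-line → (5,4), t=1.8706
    cross y-line → (5,5), t=3.0253
    cross x-line → (6,5), t=3.6000
    cross y-line → (6,6), t=4.1800
    cross y-line → (6,7), t=5.3347
    cross x-line → (7,7), t=5.6000 (wall)
  → r_4 = 5.6000
beam 5: φ=45°, α=105°
  d=(-0.2588,0.9659)  start (4,2)  tX=0.7727 tY=0.6419  stride 1/|dx|=3.8637 1/|dy|=1.0353
    cross y-line → (4,3), t=0.6419
    cross x-line → (3,3), t=0.7727
    cross y-line → (3,4), t=1.6771
    cross y-line → (3,5), t=2.7124
    cross y-line → (3,6), t=3.7477
    cross x-line → (2,6), t=4.6364
    cross y-line → (2,7), t=4.7830
    cross y-line → (2,8), t=5.8183 (wall)
  → r_5 = 5.8183
beam 6: φ=90°, α=150°
  d=(-0.8660,0.5000)  start (4,2)  tX=0.2309 tY=1.2400  stride 1/|dx|=1.1547 1/|dy|=2.0000
    cross x-line → (3,2), t=0.2309
    cross y-line → (3,3), t=1.2400
    cross x-line → (2,3), t=1.3856
    cross x-line → (1,3), t=2.5403
    cross y-line → (1,4), t=3.2400
    cross x-line → (0,4), t=3.6950 (wall)
  → r_6 = 3.6950
beam 7: φ=135°, α=195°
  d=(-0.9659,-0.2588)  start (4,2)  tX=0.2071 tY=1.4682  stride 1/|dx|=1.0353 1/|dy|=3.8637
    cross x-line → (3,2), t=0.2071
    cross x-line → (2,2), t=1.2423
    cross y-line → (2,1), t=1.4682
    cross x-line → (1,1), t=2.2776
    cross x-line → (0,1), t=3.3129 (wall)
  → r_7 = 3.3129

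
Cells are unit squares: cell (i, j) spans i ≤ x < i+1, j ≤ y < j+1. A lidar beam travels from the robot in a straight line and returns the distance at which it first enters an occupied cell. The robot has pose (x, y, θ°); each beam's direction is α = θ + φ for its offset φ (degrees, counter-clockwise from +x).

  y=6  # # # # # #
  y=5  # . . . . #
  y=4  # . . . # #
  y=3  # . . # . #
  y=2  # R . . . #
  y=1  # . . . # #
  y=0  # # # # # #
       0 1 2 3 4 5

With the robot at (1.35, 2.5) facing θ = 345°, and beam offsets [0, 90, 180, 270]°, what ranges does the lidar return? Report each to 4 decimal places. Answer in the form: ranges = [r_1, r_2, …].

beam 1: φ=0°, α=345°
  cosα=0.9659 sinα=-0.2588 | (1,2) | tMaxX 0.6729 tMaxY 1.9319 | tΔX 1.0353 tΔY 3.8637
    t=0.6729 [x] (2,2)
    t=1.7082 [x] (3,2)
    t=1.9319 [y] (3,1)
    t=2.7435 [x] (4,1) — stop
  → r_1 = 2.7435
beam 2: φ=90°, α=75°
  cosα=0.2588 sinα=0.9659 | (1,2) | tMaxX 2.5114 tMaxY 0.5176 | tΔX 3.8637 tΔY 1.0353
    t=0.5176 [y] (1,3)
    t=1.5529 [y] (1,4)
    t=2.5114 [x] (2,4)
    t=2.5882 [y] (2,5)
    t=3.6235 [y] (2,6) — stop
  → r_2 = 3.6235
beam 3: φ=180°, α=165°
  cosα=-0.9659 sinα=0.2588 | (1,2) | tMaxX 0.3623 tMaxY 1.9319 | tΔX 1.0353 tΔY 3.8637
    t=0.3623 [x] (0,2) — stop
  → r_3 = 0.3623
beam 4: φ=270°, α=255°
  cosα=-0.2588 sinα=-0.9659 | (1,2) | tMaxX 1.3523 tMaxY 0.5176 | tΔX 3.8637 tΔY 1.0353
    t=0.5176 [y] (1,1)
    t=1.3523 [x] (0,1) — stop
  → r_4 = 1.3523

ranges = [2.7435, 3.6235, 0.3623, 1.3523]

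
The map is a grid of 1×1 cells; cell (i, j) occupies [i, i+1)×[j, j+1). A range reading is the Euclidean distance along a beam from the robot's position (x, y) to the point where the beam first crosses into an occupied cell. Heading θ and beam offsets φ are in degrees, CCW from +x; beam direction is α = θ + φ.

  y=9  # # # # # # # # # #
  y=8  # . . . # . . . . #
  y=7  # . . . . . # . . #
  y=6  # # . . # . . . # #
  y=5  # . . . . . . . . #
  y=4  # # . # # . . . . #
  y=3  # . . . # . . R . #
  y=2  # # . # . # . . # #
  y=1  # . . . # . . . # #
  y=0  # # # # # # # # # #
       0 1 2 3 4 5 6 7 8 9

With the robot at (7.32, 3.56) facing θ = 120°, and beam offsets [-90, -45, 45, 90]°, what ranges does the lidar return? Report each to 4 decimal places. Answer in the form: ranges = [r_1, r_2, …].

ranges = [1.9399, 2.6273, 2.4018, 1.5242]

beam 1: φ=-90°, α=30°
  d=(0.8660,0.5000)  start (7,3)  tX=0.7852 tY=0.8800  stride 1/|dx|=1.1547 1/|dy|=2.0000
    cross x-line → (8,3), t=0.7852
    cross y-line → (8,4), t=0.8800
    cross x-line → (9,4), t=1.9399 (wall)
  → r_1 = 1.9399
beam 2: φ=-45°, α=75°
  d=(0.2588,0.9659)  start (7,3)  tX=2.6273 tY=0.4555  stride 1/|dx|=3.8637 1/|dy|=1.0353
    cross y-line → (7,4), t=0.4555
    cross y-line → (7,5), t=1.4908
    cross y-line → (7,6), t=2.5261
    cross x-line → (8,6), t=2.6273 (wall)
  → r_2 = 2.6273
beam 3: φ=45°, α=165°
  d=(-0.9659,0.2588)  start (7,3)  tX=0.3313 tY=1.7000  stride 1/|dx|=1.0353 1/|dy|=3.8637
    cross x-line → (6,3), t=0.3313
    cross x-line → (5,3), t=1.3666
    cross y-line → (5,4), t=1.7000
    cross x-line → (4,4), t=2.4018 (wall)
  → r_3 = 2.4018
beam 4: φ=90°, α=210°
  d=(-0.8660,-0.5000)  start (7,3)  tX=0.3695 tY=1.1200  stride 1/|dx|=1.1547 1/|dy|=2.0000
    cross x-line → (6,3), t=0.3695
    cross y-line → (6,2), t=1.1200
    cross x-line → (5,2), t=1.5242 (wall)
  → r_4 = 1.5242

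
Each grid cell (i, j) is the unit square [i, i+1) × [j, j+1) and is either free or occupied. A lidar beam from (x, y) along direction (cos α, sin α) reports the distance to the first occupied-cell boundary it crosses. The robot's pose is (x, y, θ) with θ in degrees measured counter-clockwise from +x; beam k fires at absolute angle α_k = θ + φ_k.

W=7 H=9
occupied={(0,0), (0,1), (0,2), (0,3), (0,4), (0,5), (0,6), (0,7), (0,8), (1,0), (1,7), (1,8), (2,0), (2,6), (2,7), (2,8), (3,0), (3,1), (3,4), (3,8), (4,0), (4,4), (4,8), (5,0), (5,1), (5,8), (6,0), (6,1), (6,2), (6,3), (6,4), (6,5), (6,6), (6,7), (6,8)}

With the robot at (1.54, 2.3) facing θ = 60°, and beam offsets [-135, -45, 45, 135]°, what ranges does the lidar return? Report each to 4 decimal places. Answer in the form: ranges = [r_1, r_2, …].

ranges = [1.3459, 4.6173, 2.0864, 0.5590]

beam 1: φ=-135°, α=285°
  d=(0.2588,-0.9659)  start (1,2)  tX=1.7773 tY=0.3106  stride 1/|dx|=3.8637 1/|dy|=1.0353
    cross y-line → (1,1), t=0.3106
    cross y-line → (1,0), t=1.3459 (wall)
  → r_1 = 1.3459
beam 2: φ=-45°, α=15°
  d=(0.9659,0.2588)  start (1,2)  tX=0.4762 tY=2.7046  stride 1/|dx|=1.0353 1/|dy|=3.8637
    cross x-line → (2,2), t=0.4762
    cross x-line → (3,2), t=1.5115
    cross x-line → (4,2), t=2.5468
    cross y-line → (4,3), t=2.7046
    cross x-line → (5,3), t=3.5821
    cross x-line → (6,3), t=4.6173 (wall)
  → r_2 = 4.6173
beam 3: φ=45°, α=105°
  d=(-0.2588,0.9659)  start (1,2)  tX=2.0864 tY=0.7247  stride 1/|dx|=3.8637 1/|dy|=1.0353
    cross y-line → (1,3), t=0.7247
    cross y-line → (1,4), t=1.7600
    cross x-line → (0,4), t=2.0864 (wall)
  → r_3 = 2.0864
beam 4: φ=135°, α=195°
  d=(-0.9659,-0.2588)  start (1,2)  tX=0.5590 tY=1.1591  stride 1/|dx|=1.0353 1/|dy|=3.8637
    cross x-line → (0,2), t=0.5590 (wall)
  → r_4 = 0.5590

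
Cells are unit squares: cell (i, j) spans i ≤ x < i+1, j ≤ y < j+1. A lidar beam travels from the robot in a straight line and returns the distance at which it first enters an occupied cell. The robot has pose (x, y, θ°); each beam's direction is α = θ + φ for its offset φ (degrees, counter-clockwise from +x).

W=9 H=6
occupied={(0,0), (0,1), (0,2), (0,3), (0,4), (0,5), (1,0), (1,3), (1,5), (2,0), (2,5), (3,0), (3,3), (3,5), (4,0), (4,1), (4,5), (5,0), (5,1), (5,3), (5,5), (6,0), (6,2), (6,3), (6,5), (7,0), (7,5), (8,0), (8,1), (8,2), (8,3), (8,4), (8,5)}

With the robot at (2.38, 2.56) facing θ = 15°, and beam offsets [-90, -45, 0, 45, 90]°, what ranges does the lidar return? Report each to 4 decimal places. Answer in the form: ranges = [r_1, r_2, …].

ranges = [1.6150, 1.8706, 2.7124, 1.2400, 1.4682]

beam 1: φ=-90°, α=285°
  d=(0.2588,-0.9659)  start (2,2)  tX=2.3955 tY=0.5798  stride 1/|dx|=3.8637 1/|dy|=1.0353
    cross y-line → (2,1), t=0.5798
    cross y-line → (2,0), t=1.6150 (wall)
  → r_1 = 1.6150
beam 2: φ=-45°, α=330°
  d=(0.8660,-0.5000)  start (2,2)  tX=0.7159 tY=1.1200  stride 1/|dx|=1.1547 1/|dy|=2.0000
    cross x-line → (3,2), t=0.7159
    cross y-line → (3,1), t=1.1200
    cross x-line → (4,1), t=1.8706 (wall)
  → r_2 = 1.8706
beam 3: φ=0°, α=15°
  d=(0.9659,0.2588)  start (2,2)  tX=0.6419 tY=1.7000  stride 1/|dx|=1.0353 1/|dy|=3.8637
    cross x-line → (3,2), t=0.6419
    cross x-line → (4,2), t=1.6771
    cross y-line → (4,3), t=1.7000
    cross x-line → (5,3), t=2.7124 (wall)
  → r_3 = 2.7124
beam 4: φ=45°, α=60°
  d=(0.5000,0.8660)  start (2,2)  tX=1.2400 tY=0.5081  stride 1/|dx|=2.0000 1/|dy|=1.1547
    cross y-line → (2,3), t=0.5081
    cross x-line → (3,3), t=1.2400 (wall)
  → r_4 = 1.2400
beam 5: φ=90°, α=105°
  d=(-0.2588,0.9659)  start (2,2)  tX=1.4682 tY=0.4555  stride 1/|dx|=3.8637 1/|dy|=1.0353
    cross y-line → (2,3), t=0.4555
    cross x-line → (1,3), t=1.4682 (wall)
  → r_5 = 1.4682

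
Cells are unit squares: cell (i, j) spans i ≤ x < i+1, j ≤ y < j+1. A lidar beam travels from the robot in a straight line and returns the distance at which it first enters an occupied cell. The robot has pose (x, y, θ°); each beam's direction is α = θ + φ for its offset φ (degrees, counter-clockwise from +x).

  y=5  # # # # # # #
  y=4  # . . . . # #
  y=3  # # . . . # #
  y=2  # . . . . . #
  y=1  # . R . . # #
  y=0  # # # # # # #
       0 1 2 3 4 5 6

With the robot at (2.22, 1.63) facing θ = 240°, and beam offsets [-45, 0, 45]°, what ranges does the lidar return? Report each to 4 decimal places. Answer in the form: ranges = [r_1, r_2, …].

ranges = [1.2630, 0.7275, 0.6522]

beam 1: φ=-45°, α=195°
  d=(-0.9659,-0.2588)  start (2,1)  tX=0.2278 tY=2.4341  stride 1/|dx|=1.0353 1/|dy|=3.8637
    cross x-line → (1,1), t=0.2278
    cross x-line → (0,1), t=1.2630 (wall)
  → r_1 = 1.2630
beam 2: φ=0°, α=240°
  d=(-0.5000,-0.8660)  start (2,1)  tX=0.4400 tY=0.7275  stride 1/|dx|=2.0000 1/|dy|=1.1547
    cross x-line → (1,1), t=0.4400
    cross y-line → (1,0), t=0.7275 (wall)
  → r_2 = 0.7275
beam 3: φ=45°, α=285°
  d=(0.2588,-0.9659)  start (2,1)  tX=3.0137 tY=0.6522  stride 1/|dx|=3.8637 1/|dy|=1.0353
    cross y-line → (2,0), t=0.6522 (wall)
  → r_3 = 0.6522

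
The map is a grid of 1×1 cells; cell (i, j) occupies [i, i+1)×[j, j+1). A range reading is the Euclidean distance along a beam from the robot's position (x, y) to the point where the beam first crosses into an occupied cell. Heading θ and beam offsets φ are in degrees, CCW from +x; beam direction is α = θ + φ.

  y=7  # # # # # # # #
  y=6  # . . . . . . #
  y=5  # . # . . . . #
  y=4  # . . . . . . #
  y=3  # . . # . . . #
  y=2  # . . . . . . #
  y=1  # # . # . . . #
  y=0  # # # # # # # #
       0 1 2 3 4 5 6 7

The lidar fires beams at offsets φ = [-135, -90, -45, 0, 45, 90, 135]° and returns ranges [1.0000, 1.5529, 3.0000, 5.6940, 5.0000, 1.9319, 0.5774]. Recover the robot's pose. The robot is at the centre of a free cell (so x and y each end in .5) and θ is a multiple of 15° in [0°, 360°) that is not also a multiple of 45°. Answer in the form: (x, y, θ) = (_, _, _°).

(x, y, θ) = (6.5, 5.5, 195°)

The pose lattice has 32·16 = 512 candidates. Test each by forward raycasting.
  (2.5, 4.5, 105°): beam 2 = 4.6587 ≠ 1.5529 ✗
  (1.5, 2.5, 300°): beam 1 = 0.5176 ≠ 1.0000 ✗
  (1.5, 3.5, 75°): beam 1 = 2.8868 ≠ 1.0000 ✗
  (2.5, 1.5, 255°): beam 1 = 3.0000 ≠ 1.0000 ✗
  …
  (6.5, 5.5, 195°): r_1=1.0000, r_2=1.5529, r_3=3.0000, r_4=5.6940, r_5=5.0000, r_6=1.9319, r_7=0.5774 — all match ✓
Unique over the lattice → pose = (6.5, 5.5, 195°).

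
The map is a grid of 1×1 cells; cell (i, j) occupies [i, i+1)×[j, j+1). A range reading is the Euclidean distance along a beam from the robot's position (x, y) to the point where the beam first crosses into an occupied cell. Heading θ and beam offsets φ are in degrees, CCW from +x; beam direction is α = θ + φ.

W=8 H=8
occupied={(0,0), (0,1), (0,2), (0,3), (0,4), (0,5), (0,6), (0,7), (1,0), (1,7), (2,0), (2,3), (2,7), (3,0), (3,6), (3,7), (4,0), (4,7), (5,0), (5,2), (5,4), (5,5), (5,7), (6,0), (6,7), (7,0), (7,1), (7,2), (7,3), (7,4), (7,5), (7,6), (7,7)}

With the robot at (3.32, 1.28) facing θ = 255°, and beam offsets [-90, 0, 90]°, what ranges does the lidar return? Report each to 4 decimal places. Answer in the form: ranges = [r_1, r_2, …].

ranges = [2.4018, 0.2899, 1.0818]

beam 1: φ=-90°, α=165°
  direction (-0.9659, 0.2588); cell (3,1); t to first gridline: x 0.3313, y 2.7819 (then +1.0353 / +3.8637)
    (2,1) via x @ 0.3313
    (1,1) via x @ 1.3666
    (0,1) via x @ 2.4018  # hit
  → r_1 = 2.4018
beam 2: φ=0°, α=255°
  direction (-0.2588, -0.9659); cell (3,1); t to first gridline: x 1.2364, y 0.2899 (then +3.8637 / +1.0353)
    (3,0) via y @ 0.2899  # hit
  → r_2 = 0.2899
beam 3: φ=90°, α=345°
  direction (0.9659, -0.2588); cell (3,1); t to first gridline: x 0.7040, y 1.0818 (then +1.0353 / +3.8637)
    (4,1) via x @ 0.7040
    (4,0) via y @ 1.0818  # hit
  → r_3 = 1.0818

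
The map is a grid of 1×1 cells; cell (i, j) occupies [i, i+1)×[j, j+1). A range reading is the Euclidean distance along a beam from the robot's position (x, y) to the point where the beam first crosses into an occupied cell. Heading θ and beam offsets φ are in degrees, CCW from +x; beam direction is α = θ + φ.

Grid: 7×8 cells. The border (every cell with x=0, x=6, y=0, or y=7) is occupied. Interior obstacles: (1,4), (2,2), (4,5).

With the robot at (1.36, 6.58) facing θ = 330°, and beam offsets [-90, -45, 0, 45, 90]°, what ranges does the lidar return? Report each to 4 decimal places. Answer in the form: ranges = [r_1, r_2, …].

beam 1: φ=-90°, α=240°
  d=(-0.5000,-0.8660)  start (1,6)  tX=0.7200 tY=0.6697  stride 1/|dx|=2.0000 1/|dy|=1.1547
    cross y-line → (1,5), t=0.6697
    cross x-line → (0,5), t=0.7200 (wall)
  → r_1 = 0.7200
beam 2: φ=-45°, α=285°
  d=(0.2588,-0.9659)  start (1,6)  tX=2.4728 tY=0.6005  stride 1/|dx|=3.8637 1/|dy|=1.0353
    cross y-line → (1,5), t=0.6005
    cross y-line → (1,4), t=1.6357 (wall)
  → r_2 = 1.6357
beam 3: φ=0°, α=330°
  d=(0.8660,-0.5000)  start (1,6)  tX=0.7390 tY=1.1600  stride 1/|dx|=1.1547 1/|dy|=2.0000
    cross x-line → (2,6), t=0.7390
    cross y-line → (2,5), t=1.1600
    cross x-line → (3,5), t=1.8937
    cross x-line → (4,5), t=3.0484 (wall)
  → r_3 = 3.0484
beam 4: φ=45°, α=15°
  d=(0.9659,0.2588)  start (1,6)  tX=0.6626 tY=1.6228  stride 1/|dx|=1.0353 1/|dy|=3.8637
    cross x-line → (2,6), t=0.6626
    cross y-line → (2,7), t=1.6228 (wall)
  → r_4 = 1.6228
beam 5: φ=90°, α=60°
  d=(0.5000,0.8660)  start (1,6)  tX=1.2800 tY=0.4850  stride 1/|dx|=2.0000 1/|dy|=1.1547
    cross y-line → (1,7), t=0.4850 (wall)
  → r_5 = 0.4850

ranges = [0.7200, 1.6357, 3.0484, 1.6228, 0.4850]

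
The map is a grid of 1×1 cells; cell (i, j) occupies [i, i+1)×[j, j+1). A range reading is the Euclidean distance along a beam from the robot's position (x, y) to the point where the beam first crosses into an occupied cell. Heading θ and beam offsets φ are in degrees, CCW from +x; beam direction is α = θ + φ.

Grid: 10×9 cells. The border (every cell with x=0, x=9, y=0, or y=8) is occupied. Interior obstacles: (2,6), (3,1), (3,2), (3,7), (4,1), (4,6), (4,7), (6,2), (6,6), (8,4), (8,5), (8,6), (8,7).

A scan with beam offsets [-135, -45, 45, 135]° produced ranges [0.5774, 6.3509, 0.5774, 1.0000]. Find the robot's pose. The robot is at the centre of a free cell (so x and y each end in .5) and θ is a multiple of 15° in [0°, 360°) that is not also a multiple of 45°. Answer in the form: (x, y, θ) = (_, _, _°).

(x, y, θ) = (5.5, 6.5, 345°)

Candidates: 43 free-cell centres × 16 headings = 688 poses. Raycast each; keep the one whose scan matches to 4 dp.
  (1.5, 7.5, 75°): beam 1 = 1.0000 ≠ 0.5774 ✗
  (5.5, 4.5, 285°): beam 1 = 3.0000 ≠ 0.5774 ✗
  (4.5, 5.5, 330°): beam 1 = 3.6235 ≠ 0.5774 ✗
  (6.5, 4.5, 30°): beam 1 = 1.5529 ≠ 0.5774 ✗
  …
  (5.5, 6.5, 345°): r_1=0.5774, r_2=6.3509, r_3=0.5774, r_4=1.0000 — all match ✓
Only this pose fits every beam.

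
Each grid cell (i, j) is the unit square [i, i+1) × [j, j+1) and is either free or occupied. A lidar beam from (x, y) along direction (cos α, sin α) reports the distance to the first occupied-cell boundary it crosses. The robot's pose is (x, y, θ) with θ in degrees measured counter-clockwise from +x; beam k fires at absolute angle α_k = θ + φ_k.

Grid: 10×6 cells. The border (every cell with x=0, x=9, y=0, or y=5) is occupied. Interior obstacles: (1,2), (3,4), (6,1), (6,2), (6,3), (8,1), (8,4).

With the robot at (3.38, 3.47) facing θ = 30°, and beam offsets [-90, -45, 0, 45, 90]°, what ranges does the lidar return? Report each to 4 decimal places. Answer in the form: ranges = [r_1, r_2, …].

beam 1: φ=-90°, α=300°
  dir = (cos 300°, sin 300°) = (0.5000, -0.8660); from cell (3,3)
  next x-line at t=1.2400, next y-line at t=0.5427; Δt_x=2.0000, Δt_y=1.1547
    y: enter (3,2) at t=0.5427
    x: enter (4,2) at t=1.2400
    y: enter (4,1) at t=1.6974
    y: enter (4,0) at t=2.8521 ← occupied
  → r_1 = 2.8521
beam 2: φ=-45°, α=345°
  dir = (cos 345°, sin 345°) = (0.9659, -0.2588); from cell (3,3)
  next x-line at t=0.6419, next y-line at t=1.8159; Δt_x=1.0353, Δt_y=3.8637
    x: enter (4,3) at t=0.6419
    x: enter (5,3) at t=1.6771
    y: enter (5,2) at t=1.8159
    x: enter (6,2) at t=2.7124 ← occupied
  → r_2 = 2.7124
beam 3: φ=0°, α=30°
  dir = (cos 30°, sin 30°) = (0.8660, 0.5000); from cell (3,3)
  next x-line at t=0.7159, next y-line at t=1.0600; Δt_x=1.1547, Δt_y=2.0000
    x: enter (4,3) at t=0.7159
    y: enter (4,4) at t=1.0600
    x: enter (5,4) at t=1.8706
    x: enter (6,4) at t=3.0253
    y: enter (6,5) at t=3.0600 ← occupied
  → r_3 = 3.0600
beam 4: φ=45°, α=75°
  dir = (cos 75°, sin 75°) = (0.2588, 0.9659); from cell (3,3)
  next x-line at t=2.3955, next y-line at t=0.5487; Δt_x=3.8637, Δt_y=1.0353
    y: enter (3,4) at t=0.5487 ← occupied
  → r_4 = 0.5487
beam 5: φ=90°, α=120°
  dir = (cos 120°, sin 120°) = (-0.5000, 0.8660); from cell (3,3)
  next x-line at t=0.7600, next y-line at t=0.6120; Δt_x=2.0000, Δt_y=1.1547
    y: enter (3,4) at t=0.6120 ← occupied
  → r_5 = 0.6120

ranges = [2.8521, 2.7124, 3.0600, 0.5487, 0.6120]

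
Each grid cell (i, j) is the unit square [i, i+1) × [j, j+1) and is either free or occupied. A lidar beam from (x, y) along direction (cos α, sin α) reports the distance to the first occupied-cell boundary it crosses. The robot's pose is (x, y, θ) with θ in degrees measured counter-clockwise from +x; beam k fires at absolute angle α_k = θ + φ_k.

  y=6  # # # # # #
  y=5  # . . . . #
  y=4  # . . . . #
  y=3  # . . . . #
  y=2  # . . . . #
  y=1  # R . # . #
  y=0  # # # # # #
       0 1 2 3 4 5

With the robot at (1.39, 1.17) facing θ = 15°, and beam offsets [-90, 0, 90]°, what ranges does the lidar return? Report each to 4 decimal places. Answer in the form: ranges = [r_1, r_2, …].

ranges = [0.1760, 1.6668, 1.5068]

beam 1: φ=-90°, α=285°
  d=(0.2588,-0.9659)  start (1,1)  tX=2.3569 tY=0.1760  stride 1/|dx|=3.8637 1/|dy|=1.0353
    cross y-line → (1,0), t=0.1760 (wall)
  → r_1 = 0.1760
beam 2: φ=0°, α=15°
  d=(0.9659,0.2588)  start (1,1)  tX=0.6315 tY=3.2069  stride 1/|dx|=1.0353 1/|dy|=3.8637
    cross x-line → (2,1), t=0.6315
    cross x-line → (3,1), t=1.6668 (wall)
  → r_2 = 1.6668
beam 3: φ=90°, α=105°
  d=(-0.2588,0.9659)  start (1,1)  tX=1.5068 tY=0.8593  stride 1/|dx|=3.8637 1/|dy|=1.0353
    cross y-line → (1,2), t=0.8593
    cross x-line → (0,2), t=1.5068 (wall)
  → r_3 = 1.5068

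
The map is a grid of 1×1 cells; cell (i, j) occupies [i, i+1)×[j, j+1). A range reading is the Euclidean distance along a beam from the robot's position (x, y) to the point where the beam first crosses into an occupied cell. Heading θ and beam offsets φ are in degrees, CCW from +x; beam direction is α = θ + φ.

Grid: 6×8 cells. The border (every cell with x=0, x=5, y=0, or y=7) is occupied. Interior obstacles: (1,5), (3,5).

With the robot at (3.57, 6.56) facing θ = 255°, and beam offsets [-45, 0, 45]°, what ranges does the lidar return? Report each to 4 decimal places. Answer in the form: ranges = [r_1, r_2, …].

ranges = [1.8129, 0.5798, 0.6466]

beam 1: φ=-45°, α=210°
  d=(-0.8660,-0.5000)  start (3,6)  tX=0.6582 tY=1.1200  stride 1/|dx|=1.1547 1/|dy|=2.0000
    cross x-line → (2,6), t=0.6582
    cross y-line → (2,5), t=1.1200
    cross x-line → (1,5), t=1.8129 (wall)
  → r_1 = 1.8129
beam 2: φ=0°, α=255°
  d=(-0.2588,-0.9659)  start (3,6)  tX=2.2023 tY=0.5798  stride 1/|dx|=3.8637 1/|dy|=1.0353
    cross y-line → (3,5), t=0.5798 (wall)
  → r_2 = 0.5798
beam 3: φ=45°, α=300°
  d=(0.5000,-0.8660)  start (3,6)  tX=0.8600 tY=0.6466  stride 1/|dx|=2.0000 1/|dy|=1.1547
    cross y-line → (3,5), t=0.6466 (wall)
  → r_3 = 0.6466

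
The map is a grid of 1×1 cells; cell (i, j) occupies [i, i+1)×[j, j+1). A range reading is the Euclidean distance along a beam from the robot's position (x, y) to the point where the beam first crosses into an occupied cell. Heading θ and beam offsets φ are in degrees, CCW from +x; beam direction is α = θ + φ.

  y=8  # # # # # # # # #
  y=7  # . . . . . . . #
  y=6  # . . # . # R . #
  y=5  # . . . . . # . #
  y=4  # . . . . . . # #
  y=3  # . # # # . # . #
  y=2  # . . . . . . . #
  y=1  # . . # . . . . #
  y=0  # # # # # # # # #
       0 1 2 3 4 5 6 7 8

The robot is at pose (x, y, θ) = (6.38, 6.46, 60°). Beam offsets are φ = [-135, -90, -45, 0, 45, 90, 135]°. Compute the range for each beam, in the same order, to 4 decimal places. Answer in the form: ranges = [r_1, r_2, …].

ranges = [0.4762, 1.8706, 1.6771, 1.7782, 1.5943, 0.4388, 0.3934]

beam 1: φ=-135°, α=285°
  dir = (cos 285°, sin 285°) = (0.2588, -0.9659); from cell (6,6)
  next x-line at t=2.3955, next y-line at t=0.4762; Δt_x=3.8637, Δt_y=1.0353
    y: enter (6,5) at t=0.4762 ← occupied
  → r_1 = 0.4762
beam 2: φ=-90°, α=330°
  dir = (cos 330°, sin 330°) = (0.8660, -0.5000); from cell (6,6)
  next x-line at t=0.7159, next y-line at t=0.9200; Δt_x=1.1547, Δt_y=2.0000
    x: enter (7,6) at t=0.7159
    y: enter (7,5) at t=0.9200
    x: enter (8,5) at t=1.8706 ← occupied
  → r_2 = 1.8706
beam 3: φ=-45°, α=15°
  dir = (cos 15°, sin 15°) = (0.9659, 0.2588); from cell (6,6)
  next x-line at t=0.6419, next y-line at t=2.0864; Δt_x=1.0353, Δt_y=3.8637
    x: enter (7,6) at t=0.6419
    x: enter (8,6) at t=1.6771 ← occupied
  → r_3 = 1.6771
beam 4: φ=0°, α=60°
  dir = (cos 60°, sin 60°) = (0.5000, 0.8660); from cell (6,6)
  next x-line at t=1.2400, next y-line at t=0.6235; Δt_x=2.0000, Δt_y=1.1547
    y: enter (6,7) at t=0.6235
    x: enter (7,7) at t=1.2400
    y: enter (7,8) at t=1.7782 ← occupied
  → r_4 = 1.7782
beam 5: φ=45°, α=105°
  dir = (cos 105°, sin 105°) = (-0.2588, 0.9659); from cell (6,6)
  next x-line at t=1.4682, next y-line at t=0.5590; Δt_x=3.8637, Δt_y=1.0353
    y: enter (6,7) at t=0.5590
    x: enter (5,7) at t=1.4682
    y: enter (5,8) at t=1.5943 ← occupied
  → r_5 = 1.5943
beam 6: φ=90°, α=150°
  dir = (cos 150°, sin 150°) = (-0.8660, 0.5000); from cell (6,6)
  next x-line at t=0.4388, next y-line at t=1.0800; Δt_x=1.1547, Δt_y=2.0000
    x: enter (5,6) at t=0.4388 ← occupied
  → r_6 = 0.4388
beam 7: φ=135°, α=195°
  dir = (cos 195°, sin 195°) = (-0.9659, -0.2588); from cell (6,6)
  next x-line at t=0.3934, next y-line at t=1.7773; Δt_x=1.0353, Δt_y=3.8637
    x: enter (5,6) at t=0.3934 ← occupied
  → r_7 = 0.3934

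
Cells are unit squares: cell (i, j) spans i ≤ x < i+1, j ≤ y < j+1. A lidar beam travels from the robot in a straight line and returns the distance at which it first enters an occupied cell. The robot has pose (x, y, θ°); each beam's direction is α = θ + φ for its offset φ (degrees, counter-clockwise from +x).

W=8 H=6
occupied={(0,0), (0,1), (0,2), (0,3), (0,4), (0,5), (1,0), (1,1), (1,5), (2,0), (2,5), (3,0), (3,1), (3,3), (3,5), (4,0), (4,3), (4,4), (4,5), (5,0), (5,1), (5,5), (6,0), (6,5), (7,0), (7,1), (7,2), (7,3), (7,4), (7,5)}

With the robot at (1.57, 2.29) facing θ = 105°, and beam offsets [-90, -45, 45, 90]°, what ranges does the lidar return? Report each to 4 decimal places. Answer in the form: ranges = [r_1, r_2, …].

ranges = [2.7432, 3.1292, 0.6582, 0.5901]

beam 1: φ=-90°, α=15°
  d=(0.9659,0.2588)  start (1,2)  tX=0.4452 tY=2.7432  stride 1/|dx|=1.0353 1/|dy|=3.8637
    cross x-line → (2,2), t=0.4452
    cross x-line → (3,2), t=1.4804
    cross x-line → (4,2), t=2.5157
    cross y-line → (4,3), t=2.7432 (wall)
  → r_1 = 2.7432
beam 2: φ=-45°, α=60°
  d=(0.5000,0.8660)  start (1,2)  tX=0.8600 tY=0.8198  stride 1/|dx|=2.0000 1/|dy|=1.1547
    cross y-line → (1,3), t=0.8198
    cross x-line → (2,3), t=0.8600
    cross y-line → (2,4), t=1.9745
    cross x-line → (3,4), t=2.8600
    cross y-line → (3,5), t=3.1292 (wall)
  → r_2 = 3.1292
beam 3: φ=45°, α=150°
  d=(-0.8660,0.5000)  start (1,2)  tX=0.6582 tY=1.4200  stride 1/|dx|=1.1547 1/|dy|=2.0000
    cross x-line → (0,2), t=0.6582 (wall)
  → r_3 = 0.6582
beam 4: φ=90°, α=195°
  d=(-0.9659,-0.2588)  start (1,2)  tX=0.5901 tY=1.1205  stride 1/|dx|=1.0353 1/|dy|=3.8637
    cross x-line → (0,2), t=0.5901 (wall)
  → r_4 = 0.5901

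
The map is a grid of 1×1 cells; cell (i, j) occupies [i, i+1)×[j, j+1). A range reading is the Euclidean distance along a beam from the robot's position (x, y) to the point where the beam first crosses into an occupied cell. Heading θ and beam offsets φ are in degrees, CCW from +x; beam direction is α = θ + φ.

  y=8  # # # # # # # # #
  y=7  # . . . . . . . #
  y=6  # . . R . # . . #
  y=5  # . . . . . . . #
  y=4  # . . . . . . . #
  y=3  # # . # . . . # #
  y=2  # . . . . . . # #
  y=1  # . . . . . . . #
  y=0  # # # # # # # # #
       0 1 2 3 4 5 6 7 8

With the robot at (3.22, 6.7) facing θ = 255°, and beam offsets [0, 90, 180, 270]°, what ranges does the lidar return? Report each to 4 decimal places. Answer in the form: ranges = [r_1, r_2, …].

beam 1: φ=0°, α=255°
  d=(-0.2588,-0.9659)  start (3,6)  tX=0.8500 tY=0.7247  stride 1/|dx|=3.8637 1/|dy|=1.0353
    cross y-line → (3,5), t=0.7247
    cross x-line → (2,5), t=0.8500
    cross y-line → (2,4), t=1.7600
    cross y-line → (2,3), t=2.7952
    cross y-line → (2,2), t=3.8305
    cross x-line → (1,2), t=4.7137
    cross y-line → (1,1), t=4.8658
    cross y-line → (1,0), t=5.9011 (wall)
  → r_1 = 5.9011
beam 2: φ=90°, α=345°
  d=(0.9659,-0.2588)  start (3,6)  tX=0.8075 tY=2.7046  stride 1/|dx|=1.0353 1/|dy|=3.8637
    cross x-line → (4,6), t=0.8075
    cross x-line → (5,6), t=1.8428 (wall)
  → r_2 = 1.8428
beam 3: φ=180°, α=75°
  d=(0.2588,0.9659)  start (3,6)  tX=3.0137 tY=0.3106  stride 1/|dx|=3.8637 1/|dy|=1.0353
    cross y-line → (3,7), t=0.3106
    cross y-line → (3,8), t=1.3459 (wall)
  → r_3 = 1.3459
beam 4: φ=270°, α=165°
  d=(-0.9659,0.2588)  start (3,6)  tX=0.2278 tY=1.1591  stride 1/|dx|=1.0353 1/|dy|=3.8637
    cross x-line → (2,6), t=0.2278
    cross y-line → (2,7), t=1.1591
    cross x-line → (1,7), t=1.2630
    cross x-line → (0,7), t=2.2983 (wall)
  → r_4 = 2.2983

ranges = [5.9011, 1.8428, 1.3459, 2.2983]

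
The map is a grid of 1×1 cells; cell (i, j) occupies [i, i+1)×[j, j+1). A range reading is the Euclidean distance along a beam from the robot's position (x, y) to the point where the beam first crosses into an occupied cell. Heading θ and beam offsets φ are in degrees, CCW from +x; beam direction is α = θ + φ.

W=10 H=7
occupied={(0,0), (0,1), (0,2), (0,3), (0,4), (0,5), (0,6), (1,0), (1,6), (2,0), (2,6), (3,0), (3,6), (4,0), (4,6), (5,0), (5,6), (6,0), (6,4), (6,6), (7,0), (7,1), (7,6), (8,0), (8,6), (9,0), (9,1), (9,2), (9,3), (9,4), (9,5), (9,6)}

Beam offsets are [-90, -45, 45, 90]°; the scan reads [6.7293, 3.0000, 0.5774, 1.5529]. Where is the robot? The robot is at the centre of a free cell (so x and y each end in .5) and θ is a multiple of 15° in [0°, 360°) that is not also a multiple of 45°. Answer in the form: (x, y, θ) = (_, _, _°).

Enumerate (i+0.5, j+0.5, θ) over the 38 free cells and 16 admissible headings. For each, cast all 4 beams and compare to the given ranges.
  (3.5, 4.5, 345°): beam 1 = 3.6235 ≠ 6.7293 ✗
  (2.5, 3.5, 255°): beam 1 = 1.5529 ≠ 6.7293 ✗
  (6.5, 3.5, 120°): beam 1 = 2.8868 ≠ 6.7293 ✗
  (3.5, 1.5, 300°): beam 1 = 1.0000 ≠ 6.7293 ✗
  …
  (7.5, 2.5, 255°): r_1=6.7293, r_2=3.0000, r_3=0.5774, r_4=1.5529 — all match ✓
Only this pose fits every beam.

(x, y, θ) = (7.5, 2.5, 255°)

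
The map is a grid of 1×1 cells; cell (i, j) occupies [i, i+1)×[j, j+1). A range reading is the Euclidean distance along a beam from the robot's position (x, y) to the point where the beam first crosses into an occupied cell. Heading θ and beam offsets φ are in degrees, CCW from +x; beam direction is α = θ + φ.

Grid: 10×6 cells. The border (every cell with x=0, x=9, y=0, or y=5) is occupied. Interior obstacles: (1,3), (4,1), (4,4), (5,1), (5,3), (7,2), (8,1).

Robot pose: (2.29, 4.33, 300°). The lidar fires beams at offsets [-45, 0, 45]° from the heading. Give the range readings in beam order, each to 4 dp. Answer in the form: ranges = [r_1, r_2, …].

ranges = [1.1205, 3.4200, 2.8056]

beam 1: φ=-45°, α=255°
  direction (-0.2588, -0.9659); cell (2,4); t to first gridline: x 1.1205, y 0.3416 (then +3.8637 / +1.0353)
    (2,3) via y @ 0.3416
    (1,3) via x @ 1.1205  # hit
  → r_1 = 1.1205
beam 2: φ=0°, α=300°
  direction (0.5000, -0.8660); cell (2,4); t to first gridline: x 1.4200, y 0.3811 (then +2.0000 / +1.1547)
    (2,3) via y @ 0.3811
    (3,3) via x @ 1.4200
    (3,2) via y @ 1.5358
    (3,1) via y @ 2.6905
    (4,1) via x @ 3.4200  # hit
  → r_2 = 3.4200
beam 3: φ=45°, α=345°
  direction (0.9659, -0.2588); cell (2,4); t to first gridline: x 0.7350, y 1.2750 (then +1.0353 / +3.8637)
    (3,4) via x @ 0.7350
    (3,3) via y @ 1.2750
    (4,3) via x @ 1.7703
    (5,3) via x @ 2.8056  # hit
  → r_3 = 2.8056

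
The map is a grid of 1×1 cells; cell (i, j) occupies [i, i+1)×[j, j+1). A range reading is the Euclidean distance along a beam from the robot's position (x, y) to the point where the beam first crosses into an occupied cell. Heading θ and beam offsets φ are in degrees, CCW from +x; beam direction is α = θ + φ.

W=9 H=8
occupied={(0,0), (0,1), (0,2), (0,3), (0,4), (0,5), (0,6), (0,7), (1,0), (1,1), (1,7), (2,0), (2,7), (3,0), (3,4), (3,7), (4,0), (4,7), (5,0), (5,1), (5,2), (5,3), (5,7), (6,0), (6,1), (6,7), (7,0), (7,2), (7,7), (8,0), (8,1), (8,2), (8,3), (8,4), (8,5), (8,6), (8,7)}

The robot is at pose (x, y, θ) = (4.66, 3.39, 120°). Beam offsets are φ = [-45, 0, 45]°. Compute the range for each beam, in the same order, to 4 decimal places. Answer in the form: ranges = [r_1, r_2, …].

beam 1: φ=-45°, α=75°
  cosα=0.2588 sinα=0.9659 | (4,3) | tMaxX 1.3137 tMaxY 0.6315 | tΔX 3.8637 tΔY 1.0353
    t=0.6315 [y] (4,4)
    t=1.3137 [x] (5,4)
    t=1.6668 [y] (5,5)
    t=2.7021 [y] (5,6)
    t=3.7373 [y] (5,7) — stop
  → r_1 = 3.7373
beam 2: φ=0°, α=120°
  cosα=-0.5000 sinα=0.8660 | (4,3) | tMaxX 1.3200 tMaxY 0.7044 | tΔX 2.0000 tΔY 1.1547
    t=0.7044 [y] (4,4)
    t=1.3200 [x] (3,4) — stop
  → r_2 = 1.3200
beam 3: φ=45°, α=165°
  cosα=-0.9659 sinα=0.2588 | (4,3) | tMaxX 0.6833 tMaxY 2.3569 | tΔX 1.0353 tΔY 3.8637
    t=0.6833 [x] (3,3)
    t=1.7186 [x] (2,3)
    t=2.3569 [y] (2,4)
    t=2.7538 [x] (1,4)
    t=3.7891 [x] (0,4) — stop
  → r_3 = 3.7891

ranges = [3.7373, 1.3200, 3.7891]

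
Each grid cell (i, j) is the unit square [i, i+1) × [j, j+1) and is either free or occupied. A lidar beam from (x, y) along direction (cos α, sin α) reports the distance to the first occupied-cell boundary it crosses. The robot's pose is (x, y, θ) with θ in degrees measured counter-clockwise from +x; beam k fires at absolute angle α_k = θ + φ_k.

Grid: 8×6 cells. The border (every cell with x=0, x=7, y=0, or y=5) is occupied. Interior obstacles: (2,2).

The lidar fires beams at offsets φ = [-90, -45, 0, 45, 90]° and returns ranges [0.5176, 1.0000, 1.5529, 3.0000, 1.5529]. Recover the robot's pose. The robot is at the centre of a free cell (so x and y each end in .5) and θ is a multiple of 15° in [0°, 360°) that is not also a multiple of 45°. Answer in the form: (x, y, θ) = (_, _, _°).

Candidates: 23 free-cell centres × 16 headings = 368 poses. Raycast each; keep the one whose scan matches to 4 dp.
  (6.5, 1.5, 210°): beam 1 = 4.0415 ≠ 0.5176 ✗
  (6.5, 1.5, 285°): beam 1 = 1.9319 ≠ 0.5176 ✗
  (1.5, 4.5, 150°): beam 1 = 0.5774 ≠ 0.5176 ✗
  (3.5, 1.5, 330°): beam 1 = 0.5774 ≠ 0.5176 ✗
  …
  (2.5, 4.5, 195°): r_1=0.5176, r_2=1.0000, r_3=1.5529, r_4=3.0000, r_5=1.5529 — all match ✓
Unique over the lattice → pose = (2.5, 4.5, 195°).

(x, y, θ) = (2.5, 4.5, 195°)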